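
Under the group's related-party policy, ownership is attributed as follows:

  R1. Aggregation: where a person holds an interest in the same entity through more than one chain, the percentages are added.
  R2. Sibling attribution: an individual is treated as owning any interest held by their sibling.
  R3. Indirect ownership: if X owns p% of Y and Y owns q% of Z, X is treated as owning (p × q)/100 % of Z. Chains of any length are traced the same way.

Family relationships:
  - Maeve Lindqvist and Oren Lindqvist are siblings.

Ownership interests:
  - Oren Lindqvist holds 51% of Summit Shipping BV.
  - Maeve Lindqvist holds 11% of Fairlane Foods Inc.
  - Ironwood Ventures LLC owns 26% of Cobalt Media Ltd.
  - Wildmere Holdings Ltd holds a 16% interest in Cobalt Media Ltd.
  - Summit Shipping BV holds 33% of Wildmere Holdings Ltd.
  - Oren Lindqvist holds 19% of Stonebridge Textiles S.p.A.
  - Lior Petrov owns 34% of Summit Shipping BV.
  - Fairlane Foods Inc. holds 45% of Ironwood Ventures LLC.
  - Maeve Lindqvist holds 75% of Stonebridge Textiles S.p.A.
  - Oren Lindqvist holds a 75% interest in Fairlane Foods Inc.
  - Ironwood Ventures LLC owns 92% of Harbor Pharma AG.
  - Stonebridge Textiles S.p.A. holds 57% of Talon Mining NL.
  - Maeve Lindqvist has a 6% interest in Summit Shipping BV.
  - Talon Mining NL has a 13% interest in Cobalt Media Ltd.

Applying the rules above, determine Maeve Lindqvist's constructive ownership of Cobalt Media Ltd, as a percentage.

20.037%

By sibling attribution (R2), Maeve Lindqvist is treated as also owning Oren Lindqvist's interest in Fairlane Foods Inc, giving 11% + 75% = 86%.
By sibling attribution (R2), Maeve Lindqvist is treated as also owning Oren Lindqvist's interest in Summit Shipping BV, giving 6% + 51% = 57%.
By sibling attribution (R2), Maeve Lindqvist is treated as also owning Oren Lindqvist's interest in Stonebridge Textiles S.p.A, giving 75% + 19% = 94%.
Chain via Fairlane Foods Inc. → Ironwood Ventures LLC (R3): 86% × 45% × 26% = 10.062% of Cobalt Media Ltd.
Chain via Summit Shipping BV → Wildmere Holdings Ltd (R3): 57% × 33% × 16% = 3.0096% of Cobalt Media Ltd.
Chain via Stonebridge Textiles S.p.A. → Talon Mining NL (R3): 94% × 57% × 13% = 6.9654% of Cobalt Media Ltd.
Aggregating (R1): 10.062% + 3.0096% + 6.9654% = 20.037%.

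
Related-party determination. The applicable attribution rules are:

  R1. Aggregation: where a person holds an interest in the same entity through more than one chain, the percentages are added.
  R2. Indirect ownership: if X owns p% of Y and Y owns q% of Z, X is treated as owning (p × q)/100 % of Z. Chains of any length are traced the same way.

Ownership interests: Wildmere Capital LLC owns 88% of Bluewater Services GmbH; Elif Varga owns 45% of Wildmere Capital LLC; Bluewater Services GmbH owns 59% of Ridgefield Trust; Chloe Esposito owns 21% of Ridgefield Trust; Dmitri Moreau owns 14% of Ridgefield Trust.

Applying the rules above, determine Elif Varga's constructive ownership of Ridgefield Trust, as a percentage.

Chain via Wildmere Capital LLC → Bluewater Services GmbH (R2): 45% × 88% × 59% = 23.364% of Ridgefield Trust.

23.364%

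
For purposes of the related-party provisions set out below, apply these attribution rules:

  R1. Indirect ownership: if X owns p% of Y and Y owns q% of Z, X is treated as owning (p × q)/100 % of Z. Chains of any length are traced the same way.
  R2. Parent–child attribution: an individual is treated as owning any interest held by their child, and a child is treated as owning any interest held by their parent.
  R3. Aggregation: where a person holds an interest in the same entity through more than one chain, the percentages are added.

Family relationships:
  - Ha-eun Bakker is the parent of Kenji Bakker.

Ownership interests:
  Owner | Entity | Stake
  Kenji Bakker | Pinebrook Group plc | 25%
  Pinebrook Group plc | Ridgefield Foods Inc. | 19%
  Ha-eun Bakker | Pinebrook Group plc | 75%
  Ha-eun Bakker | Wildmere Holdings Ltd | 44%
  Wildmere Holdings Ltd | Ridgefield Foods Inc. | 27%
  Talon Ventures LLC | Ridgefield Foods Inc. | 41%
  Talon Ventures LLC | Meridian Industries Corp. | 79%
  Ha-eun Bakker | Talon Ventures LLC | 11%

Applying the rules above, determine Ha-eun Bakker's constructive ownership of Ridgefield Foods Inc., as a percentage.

35.39%

By parent–child attribution (R2), Ha-eun Bakker is treated as also owning Kenji Bakker's interest in Pinebrook Group plc, giving 75% + 25% = 100%.
Chain via Pinebrook Group plc (R1): 100% × 19% = 19% of Ridgefield Foods Inc.
Chain via Wildmere Holdings Ltd (R1): 44% × 27% = 11.88% of Ridgefield Foods Inc.
Chain via Talon Ventures LLC (R1): 11% × 41% = 4.51% of Ridgefield Foods Inc.
Aggregating (R3): 19% + 11.88% + 4.51% = 35.39%.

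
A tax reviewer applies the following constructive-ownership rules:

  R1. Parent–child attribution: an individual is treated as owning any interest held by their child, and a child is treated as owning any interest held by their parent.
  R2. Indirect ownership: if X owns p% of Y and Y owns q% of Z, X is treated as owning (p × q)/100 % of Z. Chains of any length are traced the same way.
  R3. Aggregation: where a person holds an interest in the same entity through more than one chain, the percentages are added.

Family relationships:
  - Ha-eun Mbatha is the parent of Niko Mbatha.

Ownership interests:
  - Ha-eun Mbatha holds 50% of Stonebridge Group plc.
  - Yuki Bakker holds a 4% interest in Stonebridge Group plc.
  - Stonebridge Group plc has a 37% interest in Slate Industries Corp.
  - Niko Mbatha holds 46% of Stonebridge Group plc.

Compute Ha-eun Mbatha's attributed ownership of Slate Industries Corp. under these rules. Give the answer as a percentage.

By parent–child attribution (R1), Ha-eun Mbatha is treated as also owning Niko Mbatha's interest in Stonebridge Group plc, giving 50% + 46% = 96%.
Chain via Stonebridge Group plc (R2): 96% × 37% = 35.52% of Slate Industries Corp.

35.52%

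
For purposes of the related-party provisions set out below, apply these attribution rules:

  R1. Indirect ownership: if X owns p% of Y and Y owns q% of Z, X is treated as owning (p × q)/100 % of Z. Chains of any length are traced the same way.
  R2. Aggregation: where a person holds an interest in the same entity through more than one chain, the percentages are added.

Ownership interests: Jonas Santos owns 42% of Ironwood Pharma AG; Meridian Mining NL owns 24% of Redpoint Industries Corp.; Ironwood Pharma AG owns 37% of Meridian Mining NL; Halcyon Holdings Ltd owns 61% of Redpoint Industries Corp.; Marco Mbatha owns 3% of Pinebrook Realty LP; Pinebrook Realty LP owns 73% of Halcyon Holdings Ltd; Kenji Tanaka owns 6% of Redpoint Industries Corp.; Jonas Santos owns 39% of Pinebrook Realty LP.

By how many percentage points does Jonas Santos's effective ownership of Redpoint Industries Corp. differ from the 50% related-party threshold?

28.9037

Chain via Pinebrook Realty LP → Halcyon Holdings Ltd (R1): 39% × 73% × 61% = 17.3667% of Redpoint Industries Corp.
Chain via Ironwood Pharma AG → Meridian Mining NL (R1): 42% × 37% × 24% = 3.7296% of Redpoint Industries Corp.
Aggregating (R2): 17.3667% + 3.7296% = 21.0963%.
21.0963% falls short of the 50% threshold by 28.9037 percentage points.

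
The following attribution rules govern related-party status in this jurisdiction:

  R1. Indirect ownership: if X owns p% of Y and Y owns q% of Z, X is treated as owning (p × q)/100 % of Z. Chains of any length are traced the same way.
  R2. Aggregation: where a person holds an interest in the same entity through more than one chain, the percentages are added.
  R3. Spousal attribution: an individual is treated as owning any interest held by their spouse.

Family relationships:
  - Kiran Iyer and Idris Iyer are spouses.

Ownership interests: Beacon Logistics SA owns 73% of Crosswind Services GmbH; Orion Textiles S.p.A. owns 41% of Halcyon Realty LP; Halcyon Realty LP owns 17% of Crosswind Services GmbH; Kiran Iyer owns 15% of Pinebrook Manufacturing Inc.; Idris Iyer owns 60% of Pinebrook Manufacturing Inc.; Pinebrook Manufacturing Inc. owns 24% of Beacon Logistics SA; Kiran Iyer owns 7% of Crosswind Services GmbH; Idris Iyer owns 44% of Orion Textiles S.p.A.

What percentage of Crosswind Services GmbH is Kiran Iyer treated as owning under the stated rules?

23.2068%

By spousal attribution (R3), Kiran Iyer is treated as also owning Idris Iyer's interest in Pinebrook Manufacturing Inc, giving 15% + 60% = 75%.
By spousal attribution (R3), Kiran Iyer is treated as owning Idris Iyer's 44% interest in Orion Textiles S.p.A.
Chain via Pinebrook Manufacturing Inc. → Beacon Logistics SA (R1): 75% × 24% × 73% = 13.14% of Crosswind Services GmbH.
Direct interest in Crosswind Services GmbH: 7%.
Chain via Orion Textiles S.p.A. → Halcyon Realty LP (R1): 44% × 41% × 17% = 3.0668% of Crosswind Services GmbH.
Aggregating (R2): 13.14% + 7% + 3.0668% = 23.2068%.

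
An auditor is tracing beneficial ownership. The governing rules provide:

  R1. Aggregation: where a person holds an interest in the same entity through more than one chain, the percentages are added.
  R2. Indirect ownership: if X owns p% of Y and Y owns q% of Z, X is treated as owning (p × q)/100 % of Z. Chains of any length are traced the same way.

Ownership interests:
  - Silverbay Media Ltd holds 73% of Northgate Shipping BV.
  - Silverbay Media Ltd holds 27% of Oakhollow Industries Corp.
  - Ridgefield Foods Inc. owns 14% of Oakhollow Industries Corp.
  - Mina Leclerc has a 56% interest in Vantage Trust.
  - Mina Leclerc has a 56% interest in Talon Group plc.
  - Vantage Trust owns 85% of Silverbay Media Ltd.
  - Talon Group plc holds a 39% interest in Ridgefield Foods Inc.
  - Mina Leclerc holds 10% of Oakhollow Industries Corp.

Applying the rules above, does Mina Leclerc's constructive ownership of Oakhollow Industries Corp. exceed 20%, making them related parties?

Yes

Chain via Vantage Trust → Silverbay Media Ltd (R2): 56% × 85% × 27% = 12.852% of Oakhollow Industries Corp.
Chain via Talon Group plc → Ridgefield Foods Inc. (R2): 56% × 39% × 14% = 3.0576% of Oakhollow Industries Corp.
Direct interest in Oakhollow Industries Corp: 10%.
Aggregating (R1): 12.852% + 3.0576% + 10% = 25.9096%.
25.9096% exceeds the 20% threshold, so Mina is a related party to Oakhollow Industries Corp.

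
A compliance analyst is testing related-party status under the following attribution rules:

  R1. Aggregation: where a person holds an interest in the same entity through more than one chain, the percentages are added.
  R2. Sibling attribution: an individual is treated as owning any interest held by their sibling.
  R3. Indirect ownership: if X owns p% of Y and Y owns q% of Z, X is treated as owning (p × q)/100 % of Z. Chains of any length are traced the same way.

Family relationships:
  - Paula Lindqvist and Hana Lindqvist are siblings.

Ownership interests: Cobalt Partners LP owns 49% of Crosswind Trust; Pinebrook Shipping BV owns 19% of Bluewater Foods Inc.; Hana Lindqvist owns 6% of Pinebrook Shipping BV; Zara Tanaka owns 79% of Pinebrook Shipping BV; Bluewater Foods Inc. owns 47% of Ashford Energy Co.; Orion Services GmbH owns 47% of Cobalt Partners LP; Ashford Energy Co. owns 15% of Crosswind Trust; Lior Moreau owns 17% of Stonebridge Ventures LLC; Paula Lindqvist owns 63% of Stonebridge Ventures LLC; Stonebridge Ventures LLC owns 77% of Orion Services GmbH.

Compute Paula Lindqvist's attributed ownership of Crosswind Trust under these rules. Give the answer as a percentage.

11.252223%

By sibling attribution (R2), Paula Lindqvist is treated as owning Hana Lindqvist's 6% interest in Pinebrook Shipping BV.
Chain via Stonebridge Ventures LLC → Orion Services GmbH → Cobalt Partners LP (R3): 63% × 77% × 47% × 49% = 11.171853% of Crosswind Trust.
Chain via Pinebrook Shipping BV → Bluewater Foods Inc. → Ashford Energy Co. (R3): 6% × 19% × 47% × 15% = 0.08037% of Crosswind Trust.
Aggregating (R1): 11.171853% + 0.08037% = 11.252223%.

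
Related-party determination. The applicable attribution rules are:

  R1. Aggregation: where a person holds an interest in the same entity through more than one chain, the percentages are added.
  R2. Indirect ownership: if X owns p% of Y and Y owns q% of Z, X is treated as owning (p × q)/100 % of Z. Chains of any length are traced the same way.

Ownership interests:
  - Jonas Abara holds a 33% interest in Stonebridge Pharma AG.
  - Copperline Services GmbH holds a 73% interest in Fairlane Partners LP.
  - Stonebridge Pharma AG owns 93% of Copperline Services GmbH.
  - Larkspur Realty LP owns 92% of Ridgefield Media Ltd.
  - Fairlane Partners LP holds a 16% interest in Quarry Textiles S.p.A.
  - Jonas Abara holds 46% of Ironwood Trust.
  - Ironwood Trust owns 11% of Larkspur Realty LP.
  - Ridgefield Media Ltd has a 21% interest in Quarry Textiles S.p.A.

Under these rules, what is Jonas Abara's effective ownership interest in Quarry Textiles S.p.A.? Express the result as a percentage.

Chain via Stonebridge Pharma AG → Copperline Services GmbH → Fairlane Partners LP (R2): 33% × 93% × 73% × 16% = 3.584592% of Quarry Textiles S.p.A.
Chain via Ironwood Trust → Larkspur Realty LP → Ridgefield Media Ltd (R2): 46% × 11% × 92% × 21% = 0.977592% of Quarry Textiles S.p.A.
Aggregating (R1): 3.584592% + 0.977592% = 4.562184%.

4.562184%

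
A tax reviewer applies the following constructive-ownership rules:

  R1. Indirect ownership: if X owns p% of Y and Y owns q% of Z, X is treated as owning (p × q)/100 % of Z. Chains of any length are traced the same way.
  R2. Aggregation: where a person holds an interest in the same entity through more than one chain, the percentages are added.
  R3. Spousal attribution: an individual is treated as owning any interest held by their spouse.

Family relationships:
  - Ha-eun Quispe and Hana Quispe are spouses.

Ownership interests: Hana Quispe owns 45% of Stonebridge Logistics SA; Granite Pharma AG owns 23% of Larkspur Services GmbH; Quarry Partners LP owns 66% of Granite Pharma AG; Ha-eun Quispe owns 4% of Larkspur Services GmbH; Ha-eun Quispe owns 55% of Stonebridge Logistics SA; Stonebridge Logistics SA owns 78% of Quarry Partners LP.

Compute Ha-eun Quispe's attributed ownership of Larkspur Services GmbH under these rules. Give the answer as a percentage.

15.8404%

By spousal attribution (R3), Ha-eun Quispe is treated as also owning Hana Quispe's interest in Stonebridge Logistics SA, giving 55% + 45% = 100%.
Chain via Stonebridge Logistics SA → Quarry Partners LP → Granite Pharma AG (R1): 100% × 78% × 66% × 23% = 11.8404% of Larkspur Services GmbH.
Direct interest in Larkspur Services GmbH: 4%.
Aggregating (R2): 11.8404% + 4% = 15.8404%.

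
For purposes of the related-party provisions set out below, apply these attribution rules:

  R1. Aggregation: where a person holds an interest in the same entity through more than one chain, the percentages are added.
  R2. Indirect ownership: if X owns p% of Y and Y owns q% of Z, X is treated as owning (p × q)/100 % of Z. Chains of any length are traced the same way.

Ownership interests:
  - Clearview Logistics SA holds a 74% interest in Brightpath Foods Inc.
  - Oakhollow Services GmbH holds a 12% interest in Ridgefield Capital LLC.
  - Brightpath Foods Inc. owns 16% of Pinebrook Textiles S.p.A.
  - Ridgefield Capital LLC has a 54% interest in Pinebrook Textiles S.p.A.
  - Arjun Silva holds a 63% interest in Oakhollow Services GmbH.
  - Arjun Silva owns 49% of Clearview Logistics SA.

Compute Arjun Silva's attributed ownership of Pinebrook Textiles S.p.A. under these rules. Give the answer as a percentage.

9.884%

Chain via Oakhollow Services GmbH → Ridgefield Capital LLC (R2): 63% × 12% × 54% = 4.0824% of Pinebrook Textiles S.p.A.
Chain via Clearview Logistics SA → Brightpath Foods Inc. (R2): 49% × 74% × 16% = 5.8016% of Pinebrook Textiles S.p.A.
Aggregating (R1): 4.0824% + 5.8016% = 9.884%.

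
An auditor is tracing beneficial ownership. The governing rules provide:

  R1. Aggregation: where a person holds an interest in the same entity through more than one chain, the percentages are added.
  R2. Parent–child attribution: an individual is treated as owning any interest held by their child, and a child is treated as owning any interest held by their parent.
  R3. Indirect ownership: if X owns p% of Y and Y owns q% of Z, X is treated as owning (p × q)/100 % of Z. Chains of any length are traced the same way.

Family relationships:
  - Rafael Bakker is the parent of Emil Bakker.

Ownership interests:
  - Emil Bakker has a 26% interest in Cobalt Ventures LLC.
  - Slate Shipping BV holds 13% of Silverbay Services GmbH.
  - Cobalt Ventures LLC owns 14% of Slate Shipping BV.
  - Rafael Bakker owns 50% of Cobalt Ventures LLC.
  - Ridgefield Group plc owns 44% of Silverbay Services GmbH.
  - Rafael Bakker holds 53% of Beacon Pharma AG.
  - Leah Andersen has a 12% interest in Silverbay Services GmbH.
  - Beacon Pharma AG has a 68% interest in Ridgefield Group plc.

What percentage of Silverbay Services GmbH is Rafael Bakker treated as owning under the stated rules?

By parent–child attribution (R2), Rafael Bakker is treated as also owning Emil Bakker's interest in Cobalt Ventures LLC, giving 50% + 26% = 76%.
Chain via Beacon Pharma AG → Ridgefield Group plc (R3): 53% × 68% × 44% = 15.8576% of Silverbay Services GmbH.
Chain via Cobalt Ventures LLC → Slate Shipping BV (R3): 76% × 14% × 13% = 1.3832% of Silverbay Services GmbH.
Aggregating (R1): 15.8576% + 1.3832% = 17.2408%.

17.2408%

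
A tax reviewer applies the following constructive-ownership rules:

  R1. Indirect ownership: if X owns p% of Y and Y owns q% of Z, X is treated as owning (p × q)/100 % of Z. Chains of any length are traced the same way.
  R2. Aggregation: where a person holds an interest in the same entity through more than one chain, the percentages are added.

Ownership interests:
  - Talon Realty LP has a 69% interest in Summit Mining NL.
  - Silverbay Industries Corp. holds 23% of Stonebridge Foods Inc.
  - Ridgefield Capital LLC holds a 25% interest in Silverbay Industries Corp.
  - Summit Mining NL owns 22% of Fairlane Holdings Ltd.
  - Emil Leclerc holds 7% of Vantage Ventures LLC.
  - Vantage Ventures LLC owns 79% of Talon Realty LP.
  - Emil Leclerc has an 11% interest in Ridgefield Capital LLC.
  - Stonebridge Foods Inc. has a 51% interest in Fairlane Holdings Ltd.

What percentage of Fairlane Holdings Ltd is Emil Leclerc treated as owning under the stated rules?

Chain via Ridgefield Capital LLC → Silverbay Industries Corp. → Stonebridge Foods Inc. (R1): 11% × 25% × 23% × 51% = 0.322575% of Fairlane Holdings Ltd.
Chain via Vantage Ventures LLC → Talon Realty LP → Summit Mining NL (R1): 7% × 79% × 69% × 22% = 0.839454% of Fairlane Holdings Ltd.
Aggregating (R2): 0.322575% + 0.839454% = 1.162029%.

1.162029%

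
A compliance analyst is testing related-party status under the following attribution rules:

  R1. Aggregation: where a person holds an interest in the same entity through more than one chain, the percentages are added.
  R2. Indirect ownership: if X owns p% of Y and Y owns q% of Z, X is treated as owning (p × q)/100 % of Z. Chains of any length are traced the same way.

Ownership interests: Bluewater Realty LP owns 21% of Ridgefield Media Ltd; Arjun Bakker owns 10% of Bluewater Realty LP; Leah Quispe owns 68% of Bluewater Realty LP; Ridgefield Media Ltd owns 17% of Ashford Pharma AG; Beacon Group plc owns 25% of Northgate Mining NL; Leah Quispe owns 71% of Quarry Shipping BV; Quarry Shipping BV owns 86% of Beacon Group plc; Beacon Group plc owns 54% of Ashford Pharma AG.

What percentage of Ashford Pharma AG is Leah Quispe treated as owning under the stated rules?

35.4%

Chain via Bluewater Realty LP → Ridgefield Media Ltd (R2): 68% × 21% × 17% = 2.4276% of Ashford Pharma AG.
Chain via Quarry Shipping BV → Beacon Group plc (R2): 71% × 86% × 54% = 32.9724% of Ashford Pharma AG.
Aggregating (R1): 2.4276% + 32.9724% = 35.4%.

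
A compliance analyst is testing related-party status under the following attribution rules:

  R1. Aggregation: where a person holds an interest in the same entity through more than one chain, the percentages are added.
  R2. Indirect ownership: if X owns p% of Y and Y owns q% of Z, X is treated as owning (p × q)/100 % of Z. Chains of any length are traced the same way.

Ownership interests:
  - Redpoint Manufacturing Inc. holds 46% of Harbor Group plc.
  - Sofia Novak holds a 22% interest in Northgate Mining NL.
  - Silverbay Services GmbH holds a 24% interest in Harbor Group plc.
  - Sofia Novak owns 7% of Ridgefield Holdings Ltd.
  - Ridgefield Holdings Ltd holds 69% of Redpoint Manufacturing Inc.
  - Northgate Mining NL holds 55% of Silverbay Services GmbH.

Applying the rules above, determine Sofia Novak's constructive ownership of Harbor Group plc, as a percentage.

Chain via Ridgefield Holdings Ltd → Redpoint Manufacturing Inc. (R2): 7% × 69% × 46% = 2.2218% of Harbor Group plc.
Chain via Northgate Mining NL → Silverbay Services GmbH (R2): 22% × 55% × 24% = 2.904% of Harbor Group plc.
Aggregating (R1): 2.2218% + 2.904% = 5.1258%.

5.1258%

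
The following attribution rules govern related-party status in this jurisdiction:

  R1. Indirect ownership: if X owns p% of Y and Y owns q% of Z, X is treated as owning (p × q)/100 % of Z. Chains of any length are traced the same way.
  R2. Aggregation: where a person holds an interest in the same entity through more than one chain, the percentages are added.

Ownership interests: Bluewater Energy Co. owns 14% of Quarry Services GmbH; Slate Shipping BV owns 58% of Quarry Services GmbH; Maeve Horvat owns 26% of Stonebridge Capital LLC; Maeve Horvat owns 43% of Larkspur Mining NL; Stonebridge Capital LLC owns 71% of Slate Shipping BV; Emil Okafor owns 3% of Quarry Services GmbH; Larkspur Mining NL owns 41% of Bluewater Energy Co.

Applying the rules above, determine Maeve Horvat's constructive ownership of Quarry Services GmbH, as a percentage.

Chain via Stonebridge Capital LLC → Slate Shipping BV (R1): 26% × 71% × 58% = 10.7068% of Quarry Services GmbH.
Chain via Larkspur Mining NL → Bluewater Energy Co. (R1): 43% × 41% × 14% = 2.4682% of Quarry Services GmbH.
Aggregating (R2): 10.7068% + 2.4682% = 13.175%.

13.175%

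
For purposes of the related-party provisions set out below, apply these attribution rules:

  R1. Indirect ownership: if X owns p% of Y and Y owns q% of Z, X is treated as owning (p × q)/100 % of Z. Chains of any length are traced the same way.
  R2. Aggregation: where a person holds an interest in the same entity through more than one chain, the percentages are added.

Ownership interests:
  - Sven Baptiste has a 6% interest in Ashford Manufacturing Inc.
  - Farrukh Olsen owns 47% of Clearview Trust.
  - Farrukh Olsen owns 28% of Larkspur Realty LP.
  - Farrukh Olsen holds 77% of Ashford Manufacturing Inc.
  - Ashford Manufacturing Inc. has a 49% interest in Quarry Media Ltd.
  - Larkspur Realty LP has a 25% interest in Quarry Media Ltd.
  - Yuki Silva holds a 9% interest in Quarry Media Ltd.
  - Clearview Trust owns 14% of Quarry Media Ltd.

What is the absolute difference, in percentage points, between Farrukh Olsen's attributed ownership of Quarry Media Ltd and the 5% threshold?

46.31

Chain via Ashford Manufacturing Inc. (R1): 77% × 49% = 37.73% of Quarry Media Ltd.
Chain via Larkspur Realty LP (R1): 28% × 25% = 7% of Quarry Media Ltd.
Chain via Clearview Trust (R1): 47% × 14% = 6.58% of Quarry Media Ltd.
Aggregating (R2): 37.73% + 7% + 6.58% = 51.31%.
51.31% exceeds the 5% threshold by 46.31 percentage points.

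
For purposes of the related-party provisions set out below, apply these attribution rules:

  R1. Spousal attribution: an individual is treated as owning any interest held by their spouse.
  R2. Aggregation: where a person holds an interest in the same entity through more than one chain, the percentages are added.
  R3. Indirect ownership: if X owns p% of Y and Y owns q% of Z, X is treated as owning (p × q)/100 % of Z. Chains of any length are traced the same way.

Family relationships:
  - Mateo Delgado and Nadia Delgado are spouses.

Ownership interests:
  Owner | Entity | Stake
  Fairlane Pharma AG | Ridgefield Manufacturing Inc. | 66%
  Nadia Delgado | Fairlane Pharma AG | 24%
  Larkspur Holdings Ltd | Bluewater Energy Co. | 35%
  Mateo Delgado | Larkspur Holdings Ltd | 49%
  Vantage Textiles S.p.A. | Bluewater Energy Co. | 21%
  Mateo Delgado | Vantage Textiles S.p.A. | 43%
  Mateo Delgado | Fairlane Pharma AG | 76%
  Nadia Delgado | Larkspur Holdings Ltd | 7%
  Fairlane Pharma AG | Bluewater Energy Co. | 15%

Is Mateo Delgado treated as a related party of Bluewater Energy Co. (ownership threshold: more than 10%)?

By spousal attribution (R1), Mateo Delgado is treated as also owning Nadia Delgado's interest in Larkspur Holdings Ltd, giving 49% + 7% = 56%.
By spousal attribution (R1), Mateo Delgado is treated as also owning Nadia Delgado's interest in Fairlane Pharma AG, giving 76% + 24% = 100%.
Chain via Larkspur Holdings Ltd (R3): 56% × 35% = 19.6% of Bluewater Energy Co.
Chain via Fairlane Pharma AG (R3): 100% × 15% = 15% of Bluewater Energy Co.
Chain via Vantage Textiles S.p.A. (R3): 43% × 21% = 9.03% of Bluewater Energy Co.
Aggregating (R2): 19.6% + 15% + 9.03% = 43.63%.
43.63% exceeds the 10% threshold, so Mateo is a related party to Bluewater Energy Co.

Yes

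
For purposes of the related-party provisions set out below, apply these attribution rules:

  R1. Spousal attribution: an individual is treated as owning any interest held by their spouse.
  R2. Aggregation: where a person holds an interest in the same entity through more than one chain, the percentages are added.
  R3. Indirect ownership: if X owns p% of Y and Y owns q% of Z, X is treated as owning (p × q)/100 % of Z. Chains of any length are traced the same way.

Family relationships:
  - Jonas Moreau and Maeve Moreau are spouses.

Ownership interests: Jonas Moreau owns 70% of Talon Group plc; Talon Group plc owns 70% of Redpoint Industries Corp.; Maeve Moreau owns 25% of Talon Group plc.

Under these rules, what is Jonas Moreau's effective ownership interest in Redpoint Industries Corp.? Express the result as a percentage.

By spousal attribution (R1), Jonas Moreau is treated as also owning Maeve Moreau's interest in Talon Group plc, giving 70% + 25% = 95%.
Chain via Talon Group plc (R3): 95% × 70% = 66.5% of Redpoint Industries Corp.

66.5%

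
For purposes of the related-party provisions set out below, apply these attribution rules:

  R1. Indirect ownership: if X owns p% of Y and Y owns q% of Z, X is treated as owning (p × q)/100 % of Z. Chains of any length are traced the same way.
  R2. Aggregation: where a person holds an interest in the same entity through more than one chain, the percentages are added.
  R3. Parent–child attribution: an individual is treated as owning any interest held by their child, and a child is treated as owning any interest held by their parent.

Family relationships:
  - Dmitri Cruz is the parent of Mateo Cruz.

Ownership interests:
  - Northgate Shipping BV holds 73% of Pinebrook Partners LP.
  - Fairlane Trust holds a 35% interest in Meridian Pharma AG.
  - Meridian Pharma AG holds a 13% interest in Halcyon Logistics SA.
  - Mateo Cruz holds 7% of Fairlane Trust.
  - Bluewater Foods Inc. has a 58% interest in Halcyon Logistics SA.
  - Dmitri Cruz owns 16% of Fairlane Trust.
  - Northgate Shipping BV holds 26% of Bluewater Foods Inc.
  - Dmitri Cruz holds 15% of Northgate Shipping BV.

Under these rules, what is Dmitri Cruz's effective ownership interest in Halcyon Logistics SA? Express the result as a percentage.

By parent–child attribution (R3), Dmitri Cruz is treated as also owning Mateo Cruz's interest in Fairlane Trust, giving 16% + 7% = 23%.
Chain via Northgate Shipping BV → Bluewater Foods Inc. (R1): 15% × 26% × 58% = 2.262% of Halcyon Logistics SA.
Chain via Fairlane Trust → Meridian Pharma AG (R1): 23% × 35% × 13% = 1.0465% of Halcyon Logistics SA.
Aggregating (R2): 2.262% + 1.0465% = 3.3085%.

3.3085%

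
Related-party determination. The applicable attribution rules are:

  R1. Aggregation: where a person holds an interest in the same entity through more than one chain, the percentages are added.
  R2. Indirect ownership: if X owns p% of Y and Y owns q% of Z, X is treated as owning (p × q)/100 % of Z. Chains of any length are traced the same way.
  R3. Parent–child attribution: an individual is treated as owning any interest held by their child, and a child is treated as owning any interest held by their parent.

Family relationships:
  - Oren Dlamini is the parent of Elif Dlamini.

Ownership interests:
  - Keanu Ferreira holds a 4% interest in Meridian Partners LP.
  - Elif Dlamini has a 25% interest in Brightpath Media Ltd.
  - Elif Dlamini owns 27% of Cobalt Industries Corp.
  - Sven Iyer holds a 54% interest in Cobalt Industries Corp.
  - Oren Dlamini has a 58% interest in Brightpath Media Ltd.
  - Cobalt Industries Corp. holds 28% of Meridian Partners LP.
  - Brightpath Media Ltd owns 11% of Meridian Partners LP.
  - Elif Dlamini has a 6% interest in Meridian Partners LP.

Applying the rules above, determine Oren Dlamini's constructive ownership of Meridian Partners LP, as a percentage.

22.69%

By parent–child attribution (R3), Oren Dlamini is treated as also owning Elif Dlamini's interest in Brightpath Media Ltd, giving 58% + 25% = 83%.
By parent–child attribution (R3), Oren Dlamini is treated as owning Elif Dlamini's 27% interest in Cobalt Industries Corp.
By parent–child attribution (R3), Oren Dlamini is treated as owning Elif Dlamini's 6% interest in Meridian Partners LP.
Chain via Brightpath Media Ltd (R2): 83% × 11% = 9.13% of Meridian Partners LP.
Chain via Cobalt Industries Corp. (R2): 27% × 28% = 7.56% of Meridian Partners LP.
Direct interest in Meridian Partners LP: 6%.
Aggregating (R1): 9.13% + 7.56% + 6% = 22.69%.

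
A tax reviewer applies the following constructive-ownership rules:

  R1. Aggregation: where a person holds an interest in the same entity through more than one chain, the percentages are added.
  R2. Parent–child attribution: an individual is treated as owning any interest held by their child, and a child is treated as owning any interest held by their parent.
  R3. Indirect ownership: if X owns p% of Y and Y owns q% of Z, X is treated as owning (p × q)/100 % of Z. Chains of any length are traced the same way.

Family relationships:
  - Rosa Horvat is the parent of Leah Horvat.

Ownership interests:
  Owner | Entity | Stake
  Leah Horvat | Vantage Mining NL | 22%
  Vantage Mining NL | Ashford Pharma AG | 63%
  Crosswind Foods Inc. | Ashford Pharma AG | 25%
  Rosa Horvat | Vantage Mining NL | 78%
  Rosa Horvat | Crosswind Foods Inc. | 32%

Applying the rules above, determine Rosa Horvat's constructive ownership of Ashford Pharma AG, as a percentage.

71%

By parent–child attribution (R2), Rosa Horvat is treated as also owning Leah Horvat's interest in Vantage Mining NL, giving 78% + 22% = 100%.
Chain via Crosswind Foods Inc. (R3): 32% × 25% = 8% of Ashford Pharma AG.
Chain via Vantage Mining NL (R3): 100% × 63% = 63% of Ashford Pharma AG.
Aggregating (R1): 8% + 63% = 71%.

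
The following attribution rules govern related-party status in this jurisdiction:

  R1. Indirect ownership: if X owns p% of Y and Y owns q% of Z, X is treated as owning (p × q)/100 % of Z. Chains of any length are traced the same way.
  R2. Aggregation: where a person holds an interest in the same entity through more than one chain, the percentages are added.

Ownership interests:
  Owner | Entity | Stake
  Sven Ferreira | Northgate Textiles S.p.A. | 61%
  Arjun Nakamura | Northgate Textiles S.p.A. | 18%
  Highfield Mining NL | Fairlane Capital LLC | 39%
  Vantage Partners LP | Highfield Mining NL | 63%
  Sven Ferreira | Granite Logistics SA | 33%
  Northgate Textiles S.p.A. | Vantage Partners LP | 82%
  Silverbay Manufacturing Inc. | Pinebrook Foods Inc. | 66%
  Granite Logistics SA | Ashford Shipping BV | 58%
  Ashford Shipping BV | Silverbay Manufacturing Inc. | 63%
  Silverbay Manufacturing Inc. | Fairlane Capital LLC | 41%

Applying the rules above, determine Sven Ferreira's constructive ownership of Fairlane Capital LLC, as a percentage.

Chain via Granite Logistics SA → Ashford Shipping BV → Silverbay Manufacturing Inc. (R1): 33% × 58% × 63% × 41% = 4.943862% of Fairlane Capital LLC.
Chain via Northgate Textiles S.p.A. → Vantage Partners LP → Highfield Mining NL (R1): 61% × 82% × 63% × 39% = 12.289914% of Fairlane Capital LLC.
Aggregating (R2): 4.943862% + 12.289914% = 17.233776%.

17.233776%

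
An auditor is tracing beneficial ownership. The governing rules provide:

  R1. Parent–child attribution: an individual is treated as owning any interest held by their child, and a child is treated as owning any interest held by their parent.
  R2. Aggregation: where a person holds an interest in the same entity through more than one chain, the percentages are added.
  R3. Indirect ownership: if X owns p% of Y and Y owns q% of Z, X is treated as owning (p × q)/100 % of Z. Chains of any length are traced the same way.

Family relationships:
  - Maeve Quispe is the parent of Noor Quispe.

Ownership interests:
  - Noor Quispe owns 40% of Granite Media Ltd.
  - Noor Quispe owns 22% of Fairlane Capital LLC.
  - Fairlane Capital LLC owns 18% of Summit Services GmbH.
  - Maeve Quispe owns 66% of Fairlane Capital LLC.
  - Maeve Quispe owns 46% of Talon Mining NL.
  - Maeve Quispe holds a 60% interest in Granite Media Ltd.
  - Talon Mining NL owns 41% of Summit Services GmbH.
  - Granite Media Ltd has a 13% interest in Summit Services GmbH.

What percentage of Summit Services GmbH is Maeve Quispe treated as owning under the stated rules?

By parent–child attribution (R1), Maeve Quispe is treated as also owning Noor Quispe's interest in Granite Media Ltd, giving 60% + 40% = 100%.
By parent–child attribution (R1), Maeve Quispe is treated as also owning Noor Quispe's interest in Fairlane Capital LLC, giving 66% + 22% = 88%.
Chain via Granite Media Ltd (R3): 100% × 13% = 13% of Summit Services GmbH.
Chain via Talon Mining NL (R3): 46% × 41% = 18.86% of Summit Services GmbH.
Chain via Fairlane Capital LLC (R3): 88% × 18% = 15.84% of Summit Services GmbH.
Aggregating (R2): 13% + 18.86% + 15.84% = 47.7%.

47.7%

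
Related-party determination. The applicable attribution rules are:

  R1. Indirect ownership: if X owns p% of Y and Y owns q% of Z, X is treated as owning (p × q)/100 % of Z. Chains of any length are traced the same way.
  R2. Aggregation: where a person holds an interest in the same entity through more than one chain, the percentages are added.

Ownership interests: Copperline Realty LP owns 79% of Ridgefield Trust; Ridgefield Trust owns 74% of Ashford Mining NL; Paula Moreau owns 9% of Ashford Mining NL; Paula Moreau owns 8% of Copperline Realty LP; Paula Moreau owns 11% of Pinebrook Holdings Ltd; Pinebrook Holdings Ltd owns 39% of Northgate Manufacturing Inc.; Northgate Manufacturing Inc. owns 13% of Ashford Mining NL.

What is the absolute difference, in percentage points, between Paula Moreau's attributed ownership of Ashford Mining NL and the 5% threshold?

Chain via Copperline Realty LP → Ridgefield Trust (R1): 8% × 79% × 74% = 4.6768% of Ashford Mining NL.
Chain via Pinebrook Holdings Ltd → Northgate Manufacturing Inc. (R1): 11% × 39% × 13% = 0.5577% of Ashford Mining NL.
Direct interest in Ashford Mining NL: 9%.
Aggregating (R2): 4.6768% + 0.5577% + 9% = 14.2345%.
14.2345% exceeds the 5% threshold by 9.2345 percentage points.

9.2345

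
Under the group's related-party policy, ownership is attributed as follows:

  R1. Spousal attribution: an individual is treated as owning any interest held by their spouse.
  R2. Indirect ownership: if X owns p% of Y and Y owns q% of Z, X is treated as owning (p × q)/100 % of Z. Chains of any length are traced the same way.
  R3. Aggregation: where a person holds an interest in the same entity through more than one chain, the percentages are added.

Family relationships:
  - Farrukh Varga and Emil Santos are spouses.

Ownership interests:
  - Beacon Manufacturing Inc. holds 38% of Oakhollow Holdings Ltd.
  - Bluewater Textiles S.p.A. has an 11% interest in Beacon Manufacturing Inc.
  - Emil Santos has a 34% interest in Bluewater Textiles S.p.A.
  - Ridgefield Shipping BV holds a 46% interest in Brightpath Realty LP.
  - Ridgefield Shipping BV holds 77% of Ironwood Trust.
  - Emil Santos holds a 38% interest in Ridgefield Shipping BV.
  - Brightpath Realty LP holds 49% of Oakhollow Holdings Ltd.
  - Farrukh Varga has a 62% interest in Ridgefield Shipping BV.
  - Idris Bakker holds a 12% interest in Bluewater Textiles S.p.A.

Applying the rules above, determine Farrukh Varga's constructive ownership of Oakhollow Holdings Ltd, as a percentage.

By spousal attribution (R1), Farrukh Varga is treated as also owning Emil Santos's interest in Ridgefield Shipping BV, giving 62% + 38% = 100%.
By spousal attribution (R1), Farrukh Varga is treated as owning Emil Santos's 34% interest in Bluewater Textiles S.p.A.
Chain via Ridgefield Shipping BV → Brightpath Realty LP (R2): 100% × 46% × 49% = 22.54% of Oakhollow Holdings Ltd.
Chain via Bluewater Textiles S.p.A. → Beacon Manufacturing Inc. (R2): 34% × 11% × 38% = 1.4212% of Oakhollow Holdings Ltd.
Aggregating (R3): 22.54% + 1.4212% = 23.9612%.

23.9612%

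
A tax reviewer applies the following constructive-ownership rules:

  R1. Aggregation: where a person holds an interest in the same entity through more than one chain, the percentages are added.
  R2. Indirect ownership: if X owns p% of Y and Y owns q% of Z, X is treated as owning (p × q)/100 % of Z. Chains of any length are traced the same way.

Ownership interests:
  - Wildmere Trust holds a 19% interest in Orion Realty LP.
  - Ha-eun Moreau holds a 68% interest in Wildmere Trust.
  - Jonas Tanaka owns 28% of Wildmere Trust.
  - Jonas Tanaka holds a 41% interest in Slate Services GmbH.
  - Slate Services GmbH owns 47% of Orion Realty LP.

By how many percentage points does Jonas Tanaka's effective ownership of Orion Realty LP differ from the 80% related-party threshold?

Chain via Wildmere Trust (R2): 28% × 19% = 5.32% of Orion Realty LP.
Chain via Slate Services GmbH (R2): 41% × 47% = 19.27% of Orion Realty LP.
Aggregating (R1): 5.32% + 19.27% = 24.59%.
24.59% falls short of the 80% threshold by 55.41 percentage points.

55.41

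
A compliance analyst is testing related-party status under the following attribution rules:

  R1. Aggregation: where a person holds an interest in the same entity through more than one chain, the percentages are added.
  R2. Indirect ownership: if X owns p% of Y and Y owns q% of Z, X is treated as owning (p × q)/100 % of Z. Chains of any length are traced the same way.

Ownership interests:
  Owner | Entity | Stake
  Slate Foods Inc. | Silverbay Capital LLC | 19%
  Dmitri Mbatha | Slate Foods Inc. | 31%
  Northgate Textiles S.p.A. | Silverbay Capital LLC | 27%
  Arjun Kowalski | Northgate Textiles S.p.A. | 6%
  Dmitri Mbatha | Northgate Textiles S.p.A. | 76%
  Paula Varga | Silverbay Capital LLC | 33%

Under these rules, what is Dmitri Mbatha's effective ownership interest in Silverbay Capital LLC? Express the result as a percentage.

26.41%

Chain via Slate Foods Inc. (R2): 31% × 19% = 5.89% of Silverbay Capital LLC.
Chain via Northgate Textiles S.p.A. (R2): 76% × 27% = 20.52% of Silverbay Capital LLC.
Aggregating (R1): 5.89% + 20.52% = 26.41%.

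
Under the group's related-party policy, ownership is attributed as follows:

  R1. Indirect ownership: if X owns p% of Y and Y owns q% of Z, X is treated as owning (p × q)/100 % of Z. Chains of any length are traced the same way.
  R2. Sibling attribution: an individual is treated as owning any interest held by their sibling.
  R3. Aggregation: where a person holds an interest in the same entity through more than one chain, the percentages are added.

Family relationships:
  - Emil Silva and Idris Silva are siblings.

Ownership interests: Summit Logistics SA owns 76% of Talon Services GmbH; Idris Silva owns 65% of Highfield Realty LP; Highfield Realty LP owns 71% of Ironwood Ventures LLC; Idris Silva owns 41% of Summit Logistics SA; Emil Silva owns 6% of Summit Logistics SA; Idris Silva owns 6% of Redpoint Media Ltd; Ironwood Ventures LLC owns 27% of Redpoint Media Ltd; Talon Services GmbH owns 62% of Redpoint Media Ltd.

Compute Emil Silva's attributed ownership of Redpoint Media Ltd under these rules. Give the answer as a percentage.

By sibling attribution (R2), Emil Silva is treated as also owning Idris Silva's interest in Summit Logistics SA, giving 6% + 41% = 47%.
By sibling attribution (R2), Emil Silva is treated as owning Idris Silva's 65% interest in Highfield Realty LP.
By sibling attribution (R2), Emil Silva is treated as owning Idris Silva's 6% interest in Redpoint Media Ltd.
Chain via Summit Logistics SA → Talon Services GmbH (R1): 47% × 76% × 62% = 22.1464% of Redpoint Media Ltd.
Chain via Highfield Realty LP → Ironwood Ventures LLC (R1): 65% × 71% × 27% = 12.4605% of Redpoint Media Ltd.
Direct interest in Redpoint Media Ltd: 6%.
Aggregating (R3): 22.1464% + 12.4605% + 6% = 40.6069%.

40.6069%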